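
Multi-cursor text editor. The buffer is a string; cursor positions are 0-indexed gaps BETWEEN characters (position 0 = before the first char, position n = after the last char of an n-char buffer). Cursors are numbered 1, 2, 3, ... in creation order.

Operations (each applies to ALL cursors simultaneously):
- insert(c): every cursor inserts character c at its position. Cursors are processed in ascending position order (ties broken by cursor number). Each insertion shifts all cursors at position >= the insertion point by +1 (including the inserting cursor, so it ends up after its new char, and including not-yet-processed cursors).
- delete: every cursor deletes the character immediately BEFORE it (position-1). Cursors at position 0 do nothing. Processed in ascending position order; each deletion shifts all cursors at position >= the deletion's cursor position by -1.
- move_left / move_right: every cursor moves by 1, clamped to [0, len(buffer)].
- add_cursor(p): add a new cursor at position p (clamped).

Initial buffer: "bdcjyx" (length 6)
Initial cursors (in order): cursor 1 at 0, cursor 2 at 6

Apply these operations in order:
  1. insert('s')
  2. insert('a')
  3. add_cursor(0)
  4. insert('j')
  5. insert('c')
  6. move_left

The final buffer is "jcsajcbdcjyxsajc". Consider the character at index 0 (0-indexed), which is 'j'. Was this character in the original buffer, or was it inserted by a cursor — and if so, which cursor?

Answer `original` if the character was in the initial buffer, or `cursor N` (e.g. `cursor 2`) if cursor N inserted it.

After op 1 (insert('s')): buffer="sbdcjyxs" (len 8), cursors c1@1 c2@8, authorship 1......2
After op 2 (insert('a')): buffer="sabdcjyxsa" (len 10), cursors c1@2 c2@10, authorship 11......22
After op 3 (add_cursor(0)): buffer="sabdcjyxsa" (len 10), cursors c3@0 c1@2 c2@10, authorship 11......22
After op 4 (insert('j')): buffer="jsajbdcjyxsaj" (len 13), cursors c3@1 c1@4 c2@13, authorship 3111......222
After op 5 (insert('c')): buffer="jcsajcbdcjyxsajc" (len 16), cursors c3@2 c1@6 c2@16, authorship 331111......2222
After op 6 (move_left): buffer="jcsajcbdcjyxsajc" (len 16), cursors c3@1 c1@5 c2@15, authorship 331111......2222
Authorship (.=original, N=cursor N): 3 3 1 1 1 1 . . . . . . 2 2 2 2
Index 0: author = 3

Answer: cursor 3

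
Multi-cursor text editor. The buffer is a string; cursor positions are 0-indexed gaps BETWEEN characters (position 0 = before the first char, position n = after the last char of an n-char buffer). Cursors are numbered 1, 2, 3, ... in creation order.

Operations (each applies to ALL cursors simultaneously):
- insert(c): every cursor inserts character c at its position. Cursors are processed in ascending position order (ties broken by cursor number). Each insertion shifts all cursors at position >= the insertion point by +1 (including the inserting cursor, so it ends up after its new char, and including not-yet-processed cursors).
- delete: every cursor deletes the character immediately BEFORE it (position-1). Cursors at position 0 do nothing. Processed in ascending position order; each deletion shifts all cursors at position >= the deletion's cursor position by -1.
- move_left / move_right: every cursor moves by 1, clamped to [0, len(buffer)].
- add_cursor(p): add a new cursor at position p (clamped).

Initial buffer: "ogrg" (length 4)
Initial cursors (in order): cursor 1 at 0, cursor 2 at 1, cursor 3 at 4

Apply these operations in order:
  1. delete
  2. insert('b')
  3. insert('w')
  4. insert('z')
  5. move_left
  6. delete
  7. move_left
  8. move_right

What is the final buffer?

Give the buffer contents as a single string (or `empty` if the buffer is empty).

After op 1 (delete): buffer="gr" (len 2), cursors c1@0 c2@0 c3@2, authorship ..
After op 2 (insert('b')): buffer="bbgrb" (len 5), cursors c1@2 c2@2 c3@5, authorship 12..3
After op 3 (insert('w')): buffer="bbwwgrbw" (len 8), cursors c1@4 c2@4 c3@8, authorship 1212..33
After op 4 (insert('z')): buffer="bbwwzzgrbwz" (len 11), cursors c1@6 c2@6 c3@11, authorship 121212..333
After op 5 (move_left): buffer="bbwwzzgrbwz" (len 11), cursors c1@5 c2@5 c3@10, authorship 121212..333
After op 6 (delete): buffer="bbwzgrbz" (len 8), cursors c1@3 c2@3 c3@7, authorship 1212..33
After op 7 (move_left): buffer="bbwzgrbz" (len 8), cursors c1@2 c2@2 c3@6, authorship 1212..33
After op 8 (move_right): buffer="bbwzgrbz" (len 8), cursors c1@3 c2@3 c3@7, authorship 1212..33

Answer: bbwzgrbz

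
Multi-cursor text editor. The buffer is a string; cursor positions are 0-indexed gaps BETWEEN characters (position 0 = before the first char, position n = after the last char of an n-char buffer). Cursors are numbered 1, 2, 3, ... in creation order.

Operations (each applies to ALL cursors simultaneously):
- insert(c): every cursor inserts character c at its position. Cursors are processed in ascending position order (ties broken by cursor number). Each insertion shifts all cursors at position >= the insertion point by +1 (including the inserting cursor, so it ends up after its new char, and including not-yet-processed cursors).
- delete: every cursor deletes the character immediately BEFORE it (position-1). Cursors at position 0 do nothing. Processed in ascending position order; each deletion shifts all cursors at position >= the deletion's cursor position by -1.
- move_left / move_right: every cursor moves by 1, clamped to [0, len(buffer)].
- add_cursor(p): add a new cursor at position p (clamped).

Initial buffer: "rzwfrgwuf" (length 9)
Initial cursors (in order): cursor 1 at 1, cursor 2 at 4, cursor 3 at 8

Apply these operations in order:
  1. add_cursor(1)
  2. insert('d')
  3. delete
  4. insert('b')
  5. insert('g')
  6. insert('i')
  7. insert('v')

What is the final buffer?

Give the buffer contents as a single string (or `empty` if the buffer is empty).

After op 1 (add_cursor(1)): buffer="rzwfrgwuf" (len 9), cursors c1@1 c4@1 c2@4 c3@8, authorship .........
After op 2 (insert('d')): buffer="rddzwfdrgwudf" (len 13), cursors c1@3 c4@3 c2@7 c3@12, authorship .14...2....3.
After op 3 (delete): buffer="rzwfrgwuf" (len 9), cursors c1@1 c4@1 c2@4 c3@8, authorship .........
After op 4 (insert('b')): buffer="rbbzwfbrgwubf" (len 13), cursors c1@3 c4@3 c2@7 c3@12, authorship .14...2....3.
After op 5 (insert('g')): buffer="rbbggzwfbgrgwubgf" (len 17), cursors c1@5 c4@5 c2@10 c3@16, authorship .1414...22....33.
After op 6 (insert('i')): buffer="rbbggiizwfbgirgwubgif" (len 21), cursors c1@7 c4@7 c2@13 c3@20, authorship .141414...222....333.
After op 7 (insert('v')): buffer="rbbggiivvzwfbgivrgwubgivf" (len 25), cursors c1@9 c4@9 c2@16 c3@24, authorship .14141414...2222....3333.

Answer: rbbggiivvzwfbgivrgwubgivf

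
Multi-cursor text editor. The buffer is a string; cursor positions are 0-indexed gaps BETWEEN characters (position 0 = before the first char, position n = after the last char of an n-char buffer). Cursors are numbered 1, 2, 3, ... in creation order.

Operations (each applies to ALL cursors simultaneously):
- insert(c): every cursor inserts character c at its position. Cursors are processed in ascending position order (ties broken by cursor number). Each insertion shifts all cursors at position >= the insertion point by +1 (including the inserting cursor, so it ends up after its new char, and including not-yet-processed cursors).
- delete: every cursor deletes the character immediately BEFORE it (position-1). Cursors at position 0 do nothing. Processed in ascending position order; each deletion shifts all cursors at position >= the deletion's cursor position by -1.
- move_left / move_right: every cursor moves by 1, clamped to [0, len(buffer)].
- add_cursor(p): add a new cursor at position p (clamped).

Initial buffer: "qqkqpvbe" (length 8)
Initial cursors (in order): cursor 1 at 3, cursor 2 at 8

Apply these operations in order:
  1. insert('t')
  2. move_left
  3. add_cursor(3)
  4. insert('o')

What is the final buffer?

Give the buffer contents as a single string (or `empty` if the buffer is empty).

Answer: qqkootqpvbeot

Derivation:
After op 1 (insert('t')): buffer="qqktqpvbet" (len 10), cursors c1@4 c2@10, authorship ...1.....2
After op 2 (move_left): buffer="qqktqpvbet" (len 10), cursors c1@3 c2@9, authorship ...1.....2
After op 3 (add_cursor(3)): buffer="qqktqpvbet" (len 10), cursors c1@3 c3@3 c2@9, authorship ...1.....2
After op 4 (insert('o')): buffer="qqkootqpvbeot" (len 13), cursors c1@5 c3@5 c2@12, authorship ...131.....22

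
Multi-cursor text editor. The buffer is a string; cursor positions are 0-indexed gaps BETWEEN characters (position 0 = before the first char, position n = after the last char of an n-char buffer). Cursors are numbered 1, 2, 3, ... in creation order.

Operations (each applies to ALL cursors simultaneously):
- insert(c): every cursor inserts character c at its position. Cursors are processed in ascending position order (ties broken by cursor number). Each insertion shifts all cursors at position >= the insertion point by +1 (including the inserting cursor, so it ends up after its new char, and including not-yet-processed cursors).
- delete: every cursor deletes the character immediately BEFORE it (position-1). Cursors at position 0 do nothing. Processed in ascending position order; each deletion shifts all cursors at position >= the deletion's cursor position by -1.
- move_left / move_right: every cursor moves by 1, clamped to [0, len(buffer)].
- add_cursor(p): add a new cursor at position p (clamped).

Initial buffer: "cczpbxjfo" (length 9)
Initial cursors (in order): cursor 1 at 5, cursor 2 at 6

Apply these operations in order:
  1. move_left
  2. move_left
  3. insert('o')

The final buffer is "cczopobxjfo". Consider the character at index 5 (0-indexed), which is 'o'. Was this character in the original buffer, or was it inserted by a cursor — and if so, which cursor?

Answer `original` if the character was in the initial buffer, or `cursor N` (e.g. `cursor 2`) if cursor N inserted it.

After op 1 (move_left): buffer="cczpbxjfo" (len 9), cursors c1@4 c2@5, authorship .........
After op 2 (move_left): buffer="cczpbxjfo" (len 9), cursors c1@3 c2@4, authorship .........
After op 3 (insert('o')): buffer="cczopobxjfo" (len 11), cursors c1@4 c2@6, authorship ...1.2.....
Authorship (.=original, N=cursor N): . . . 1 . 2 . . . . .
Index 5: author = 2

Answer: cursor 2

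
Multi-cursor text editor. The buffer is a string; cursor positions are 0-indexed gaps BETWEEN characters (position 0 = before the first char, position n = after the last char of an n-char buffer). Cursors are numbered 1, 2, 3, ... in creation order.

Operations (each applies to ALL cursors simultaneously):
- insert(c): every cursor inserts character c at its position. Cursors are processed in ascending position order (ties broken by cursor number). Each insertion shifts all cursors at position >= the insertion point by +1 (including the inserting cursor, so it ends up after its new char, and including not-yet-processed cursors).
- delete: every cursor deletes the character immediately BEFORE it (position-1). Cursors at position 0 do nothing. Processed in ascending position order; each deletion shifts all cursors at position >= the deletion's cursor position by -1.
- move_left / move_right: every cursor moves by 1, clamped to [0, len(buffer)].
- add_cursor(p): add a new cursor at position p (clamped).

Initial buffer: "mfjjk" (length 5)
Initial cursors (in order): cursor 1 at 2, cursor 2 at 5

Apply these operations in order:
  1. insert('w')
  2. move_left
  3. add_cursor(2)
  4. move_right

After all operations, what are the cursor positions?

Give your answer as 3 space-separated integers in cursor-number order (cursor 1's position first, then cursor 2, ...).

After op 1 (insert('w')): buffer="mfwjjkw" (len 7), cursors c1@3 c2@7, authorship ..1...2
After op 2 (move_left): buffer="mfwjjkw" (len 7), cursors c1@2 c2@6, authorship ..1...2
After op 3 (add_cursor(2)): buffer="mfwjjkw" (len 7), cursors c1@2 c3@2 c2@6, authorship ..1...2
After op 4 (move_right): buffer="mfwjjkw" (len 7), cursors c1@3 c3@3 c2@7, authorship ..1...2

Answer: 3 7 3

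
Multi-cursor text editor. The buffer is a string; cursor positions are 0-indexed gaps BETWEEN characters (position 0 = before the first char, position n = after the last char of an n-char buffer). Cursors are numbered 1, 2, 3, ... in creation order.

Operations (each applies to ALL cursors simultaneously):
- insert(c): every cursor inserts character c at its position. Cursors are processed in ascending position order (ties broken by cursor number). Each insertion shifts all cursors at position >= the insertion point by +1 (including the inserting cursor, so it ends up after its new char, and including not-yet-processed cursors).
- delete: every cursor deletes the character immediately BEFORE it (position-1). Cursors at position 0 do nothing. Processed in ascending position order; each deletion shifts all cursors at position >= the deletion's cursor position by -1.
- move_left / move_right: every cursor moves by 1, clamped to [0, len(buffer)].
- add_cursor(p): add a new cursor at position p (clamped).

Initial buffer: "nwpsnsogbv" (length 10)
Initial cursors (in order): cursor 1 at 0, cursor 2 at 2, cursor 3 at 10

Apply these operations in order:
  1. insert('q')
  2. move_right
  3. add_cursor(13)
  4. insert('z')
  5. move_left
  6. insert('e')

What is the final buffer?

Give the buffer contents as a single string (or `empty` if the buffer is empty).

After op 1 (insert('q')): buffer="qnwqpsnsogbvq" (len 13), cursors c1@1 c2@4 c3@13, authorship 1..2........3
After op 2 (move_right): buffer="qnwqpsnsogbvq" (len 13), cursors c1@2 c2@5 c3@13, authorship 1..2........3
After op 3 (add_cursor(13)): buffer="qnwqpsnsogbvq" (len 13), cursors c1@2 c2@5 c3@13 c4@13, authorship 1..2........3
After op 4 (insert('z')): buffer="qnzwqpzsnsogbvqzz" (len 17), cursors c1@3 c2@7 c3@17 c4@17, authorship 1.1.2.2.......334
After op 5 (move_left): buffer="qnzwqpzsnsogbvqzz" (len 17), cursors c1@2 c2@6 c3@16 c4@16, authorship 1.1.2.2.......334
After op 6 (insert('e')): buffer="qnezwqpezsnsogbvqzeez" (len 21), cursors c1@3 c2@8 c3@20 c4@20, authorship 1.11.2.22.......33344

Answer: qnezwqpezsnsogbvqzeez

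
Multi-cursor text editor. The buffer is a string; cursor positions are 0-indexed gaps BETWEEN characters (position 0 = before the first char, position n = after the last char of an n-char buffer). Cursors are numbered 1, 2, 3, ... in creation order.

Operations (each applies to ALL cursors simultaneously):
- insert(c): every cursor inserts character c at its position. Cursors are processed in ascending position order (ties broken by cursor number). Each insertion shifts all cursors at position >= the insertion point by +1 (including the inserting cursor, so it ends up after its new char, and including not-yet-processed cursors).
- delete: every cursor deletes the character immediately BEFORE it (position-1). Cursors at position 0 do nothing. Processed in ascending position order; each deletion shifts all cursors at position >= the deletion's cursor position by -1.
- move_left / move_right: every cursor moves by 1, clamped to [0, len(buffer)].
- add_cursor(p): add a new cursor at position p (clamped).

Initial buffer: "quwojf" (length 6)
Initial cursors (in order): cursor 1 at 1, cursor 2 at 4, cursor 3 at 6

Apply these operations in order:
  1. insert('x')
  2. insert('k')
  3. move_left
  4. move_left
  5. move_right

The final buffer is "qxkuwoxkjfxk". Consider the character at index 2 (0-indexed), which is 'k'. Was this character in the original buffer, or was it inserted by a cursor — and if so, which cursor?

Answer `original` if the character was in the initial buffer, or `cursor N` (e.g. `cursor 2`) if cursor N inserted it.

After op 1 (insert('x')): buffer="qxuwoxjfx" (len 9), cursors c1@2 c2@6 c3@9, authorship .1...2..3
After op 2 (insert('k')): buffer="qxkuwoxkjfxk" (len 12), cursors c1@3 c2@8 c3@12, authorship .11...22..33
After op 3 (move_left): buffer="qxkuwoxkjfxk" (len 12), cursors c1@2 c2@7 c3@11, authorship .11...22..33
After op 4 (move_left): buffer="qxkuwoxkjfxk" (len 12), cursors c1@1 c2@6 c3@10, authorship .11...22..33
After op 5 (move_right): buffer="qxkuwoxkjfxk" (len 12), cursors c1@2 c2@7 c3@11, authorship .11...22..33
Authorship (.=original, N=cursor N): . 1 1 . . . 2 2 . . 3 3
Index 2: author = 1

Answer: cursor 1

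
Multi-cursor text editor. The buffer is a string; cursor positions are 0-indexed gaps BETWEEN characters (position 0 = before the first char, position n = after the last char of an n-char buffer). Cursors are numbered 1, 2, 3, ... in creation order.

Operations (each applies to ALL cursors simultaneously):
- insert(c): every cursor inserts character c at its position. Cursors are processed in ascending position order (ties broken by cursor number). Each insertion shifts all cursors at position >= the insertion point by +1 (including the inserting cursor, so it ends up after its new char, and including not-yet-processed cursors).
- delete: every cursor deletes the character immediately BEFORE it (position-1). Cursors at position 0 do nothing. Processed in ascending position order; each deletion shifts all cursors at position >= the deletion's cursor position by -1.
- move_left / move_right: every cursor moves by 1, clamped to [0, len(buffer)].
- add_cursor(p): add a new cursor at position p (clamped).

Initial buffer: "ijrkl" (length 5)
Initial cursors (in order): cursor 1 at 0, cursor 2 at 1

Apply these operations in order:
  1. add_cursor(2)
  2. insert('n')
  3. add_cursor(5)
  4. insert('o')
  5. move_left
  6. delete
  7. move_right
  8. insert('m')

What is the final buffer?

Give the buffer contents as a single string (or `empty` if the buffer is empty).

After op 1 (add_cursor(2)): buffer="ijrkl" (len 5), cursors c1@0 c2@1 c3@2, authorship .....
After op 2 (insert('n')): buffer="ninjnrkl" (len 8), cursors c1@1 c2@3 c3@5, authorship 1.2.3...
After op 3 (add_cursor(5)): buffer="ninjnrkl" (len 8), cursors c1@1 c2@3 c3@5 c4@5, authorship 1.2.3...
After op 4 (insert('o')): buffer="noinojnoorkl" (len 12), cursors c1@2 c2@5 c3@9 c4@9, authorship 11.22.334...
After op 5 (move_left): buffer="noinojnoorkl" (len 12), cursors c1@1 c2@4 c3@8 c4@8, authorship 11.22.334...
After op 6 (delete): buffer="oiojorkl" (len 8), cursors c1@0 c2@2 c3@4 c4@4, authorship 1.2.4...
After op 7 (move_right): buffer="oiojorkl" (len 8), cursors c1@1 c2@3 c3@5 c4@5, authorship 1.2.4...
After op 8 (insert('m')): buffer="omiomjommrkl" (len 12), cursors c1@2 c2@5 c3@9 c4@9, authorship 11.22.434...

Answer: omiomjommrkl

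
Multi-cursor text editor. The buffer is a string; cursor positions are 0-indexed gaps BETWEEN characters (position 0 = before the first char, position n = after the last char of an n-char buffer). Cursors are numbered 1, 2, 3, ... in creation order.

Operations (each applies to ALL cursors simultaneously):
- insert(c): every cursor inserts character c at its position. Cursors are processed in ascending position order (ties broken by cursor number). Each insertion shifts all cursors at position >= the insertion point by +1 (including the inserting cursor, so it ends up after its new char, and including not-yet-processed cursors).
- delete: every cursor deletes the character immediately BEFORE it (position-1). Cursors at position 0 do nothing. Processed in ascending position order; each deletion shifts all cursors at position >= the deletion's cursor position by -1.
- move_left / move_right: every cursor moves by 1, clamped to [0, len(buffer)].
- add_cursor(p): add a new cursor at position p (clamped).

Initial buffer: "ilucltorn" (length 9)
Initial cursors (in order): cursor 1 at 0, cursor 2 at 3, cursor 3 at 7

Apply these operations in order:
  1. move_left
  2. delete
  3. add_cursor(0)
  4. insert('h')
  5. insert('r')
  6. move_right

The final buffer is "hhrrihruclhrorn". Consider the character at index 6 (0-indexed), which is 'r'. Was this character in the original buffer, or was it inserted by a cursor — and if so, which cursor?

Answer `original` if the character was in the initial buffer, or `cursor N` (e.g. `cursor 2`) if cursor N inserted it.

Answer: cursor 2

Derivation:
After op 1 (move_left): buffer="ilucltorn" (len 9), cursors c1@0 c2@2 c3@6, authorship .........
After op 2 (delete): buffer="iuclorn" (len 7), cursors c1@0 c2@1 c3@4, authorship .......
After op 3 (add_cursor(0)): buffer="iuclorn" (len 7), cursors c1@0 c4@0 c2@1 c3@4, authorship .......
After op 4 (insert('h')): buffer="hhihuclhorn" (len 11), cursors c1@2 c4@2 c2@4 c3@8, authorship 14.2...3...
After op 5 (insert('r')): buffer="hhrrihruclhrorn" (len 15), cursors c1@4 c4@4 c2@7 c3@12, authorship 1414.22...33...
After op 6 (move_right): buffer="hhrrihruclhrorn" (len 15), cursors c1@5 c4@5 c2@8 c3@13, authorship 1414.22...33...
Authorship (.=original, N=cursor N): 1 4 1 4 . 2 2 . . . 3 3 . . .
Index 6: author = 2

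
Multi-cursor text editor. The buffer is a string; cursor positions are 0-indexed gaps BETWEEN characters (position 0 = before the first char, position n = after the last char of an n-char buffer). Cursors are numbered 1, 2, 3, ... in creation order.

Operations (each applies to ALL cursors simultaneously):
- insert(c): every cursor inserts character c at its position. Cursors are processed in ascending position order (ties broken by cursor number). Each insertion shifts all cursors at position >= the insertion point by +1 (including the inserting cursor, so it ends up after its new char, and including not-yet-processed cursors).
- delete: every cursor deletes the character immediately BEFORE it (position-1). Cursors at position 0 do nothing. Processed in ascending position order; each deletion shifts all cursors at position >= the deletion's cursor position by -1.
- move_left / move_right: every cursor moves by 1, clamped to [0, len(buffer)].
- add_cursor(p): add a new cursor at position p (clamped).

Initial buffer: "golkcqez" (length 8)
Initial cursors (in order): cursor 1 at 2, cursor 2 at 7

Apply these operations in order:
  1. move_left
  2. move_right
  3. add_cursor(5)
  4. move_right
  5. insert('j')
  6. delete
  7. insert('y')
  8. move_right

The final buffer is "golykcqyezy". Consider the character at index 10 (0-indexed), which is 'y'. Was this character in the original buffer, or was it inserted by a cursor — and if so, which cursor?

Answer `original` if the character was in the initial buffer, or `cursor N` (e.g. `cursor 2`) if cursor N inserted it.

After op 1 (move_left): buffer="golkcqez" (len 8), cursors c1@1 c2@6, authorship ........
After op 2 (move_right): buffer="golkcqez" (len 8), cursors c1@2 c2@7, authorship ........
After op 3 (add_cursor(5)): buffer="golkcqez" (len 8), cursors c1@2 c3@5 c2@7, authorship ........
After op 4 (move_right): buffer="golkcqez" (len 8), cursors c1@3 c3@6 c2@8, authorship ........
After op 5 (insert('j')): buffer="goljkcqjezj" (len 11), cursors c1@4 c3@8 c2@11, authorship ...1...3..2
After op 6 (delete): buffer="golkcqez" (len 8), cursors c1@3 c3@6 c2@8, authorship ........
After op 7 (insert('y')): buffer="golykcqyezy" (len 11), cursors c1@4 c3@8 c2@11, authorship ...1...3..2
After op 8 (move_right): buffer="golykcqyezy" (len 11), cursors c1@5 c3@9 c2@11, authorship ...1...3..2
Authorship (.=original, N=cursor N): . . . 1 . . . 3 . . 2
Index 10: author = 2

Answer: cursor 2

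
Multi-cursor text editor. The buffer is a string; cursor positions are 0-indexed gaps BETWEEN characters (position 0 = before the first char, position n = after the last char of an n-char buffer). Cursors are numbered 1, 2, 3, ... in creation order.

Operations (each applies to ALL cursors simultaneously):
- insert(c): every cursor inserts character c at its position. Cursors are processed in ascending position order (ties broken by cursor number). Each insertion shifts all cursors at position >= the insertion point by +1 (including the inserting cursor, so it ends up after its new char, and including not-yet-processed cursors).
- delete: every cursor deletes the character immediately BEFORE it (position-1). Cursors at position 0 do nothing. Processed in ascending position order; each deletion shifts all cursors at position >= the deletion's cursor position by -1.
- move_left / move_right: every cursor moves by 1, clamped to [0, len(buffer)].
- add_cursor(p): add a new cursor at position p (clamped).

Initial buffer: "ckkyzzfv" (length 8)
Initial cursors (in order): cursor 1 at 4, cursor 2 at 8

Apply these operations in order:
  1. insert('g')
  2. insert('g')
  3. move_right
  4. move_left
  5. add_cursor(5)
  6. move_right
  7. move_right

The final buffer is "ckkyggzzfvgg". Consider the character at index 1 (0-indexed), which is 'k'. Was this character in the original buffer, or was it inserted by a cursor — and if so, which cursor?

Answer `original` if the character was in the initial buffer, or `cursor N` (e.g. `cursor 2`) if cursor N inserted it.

Answer: original

Derivation:
After op 1 (insert('g')): buffer="ckkygzzfvg" (len 10), cursors c1@5 c2@10, authorship ....1....2
After op 2 (insert('g')): buffer="ckkyggzzfvgg" (len 12), cursors c1@6 c2@12, authorship ....11....22
After op 3 (move_right): buffer="ckkyggzzfvgg" (len 12), cursors c1@7 c2@12, authorship ....11....22
After op 4 (move_left): buffer="ckkyggzzfvgg" (len 12), cursors c1@6 c2@11, authorship ....11....22
After op 5 (add_cursor(5)): buffer="ckkyggzzfvgg" (len 12), cursors c3@5 c1@6 c2@11, authorship ....11....22
After op 6 (move_right): buffer="ckkyggzzfvgg" (len 12), cursors c3@6 c1@7 c2@12, authorship ....11....22
After op 7 (move_right): buffer="ckkyggzzfvgg" (len 12), cursors c3@7 c1@8 c2@12, authorship ....11....22
Authorship (.=original, N=cursor N): . . . . 1 1 . . . . 2 2
Index 1: author = original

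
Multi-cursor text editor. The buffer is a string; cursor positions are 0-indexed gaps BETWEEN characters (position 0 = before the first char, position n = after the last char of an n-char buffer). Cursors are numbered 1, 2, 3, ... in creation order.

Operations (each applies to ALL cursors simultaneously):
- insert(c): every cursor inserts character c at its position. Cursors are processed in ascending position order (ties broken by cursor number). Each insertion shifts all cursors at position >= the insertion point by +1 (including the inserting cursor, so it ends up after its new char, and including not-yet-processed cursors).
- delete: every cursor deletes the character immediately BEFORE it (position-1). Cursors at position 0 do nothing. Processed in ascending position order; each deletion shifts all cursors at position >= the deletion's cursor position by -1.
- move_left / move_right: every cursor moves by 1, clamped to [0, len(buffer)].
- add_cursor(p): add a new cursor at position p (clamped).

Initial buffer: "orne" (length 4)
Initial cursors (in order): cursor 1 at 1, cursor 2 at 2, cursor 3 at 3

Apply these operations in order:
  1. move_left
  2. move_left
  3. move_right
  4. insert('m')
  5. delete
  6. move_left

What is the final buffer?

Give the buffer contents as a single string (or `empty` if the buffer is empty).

After op 1 (move_left): buffer="orne" (len 4), cursors c1@0 c2@1 c3@2, authorship ....
After op 2 (move_left): buffer="orne" (len 4), cursors c1@0 c2@0 c3@1, authorship ....
After op 3 (move_right): buffer="orne" (len 4), cursors c1@1 c2@1 c3@2, authorship ....
After op 4 (insert('m')): buffer="ommrmne" (len 7), cursors c1@3 c2@3 c3@5, authorship .12.3..
After op 5 (delete): buffer="orne" (len 4), cursors c1@1 c2@1 c3@2, authorship ....
After op 6 (move_left): buffer="orne" (len 4), cursors c1@0 c2@0 c3@1, authorship ....

Answer: orne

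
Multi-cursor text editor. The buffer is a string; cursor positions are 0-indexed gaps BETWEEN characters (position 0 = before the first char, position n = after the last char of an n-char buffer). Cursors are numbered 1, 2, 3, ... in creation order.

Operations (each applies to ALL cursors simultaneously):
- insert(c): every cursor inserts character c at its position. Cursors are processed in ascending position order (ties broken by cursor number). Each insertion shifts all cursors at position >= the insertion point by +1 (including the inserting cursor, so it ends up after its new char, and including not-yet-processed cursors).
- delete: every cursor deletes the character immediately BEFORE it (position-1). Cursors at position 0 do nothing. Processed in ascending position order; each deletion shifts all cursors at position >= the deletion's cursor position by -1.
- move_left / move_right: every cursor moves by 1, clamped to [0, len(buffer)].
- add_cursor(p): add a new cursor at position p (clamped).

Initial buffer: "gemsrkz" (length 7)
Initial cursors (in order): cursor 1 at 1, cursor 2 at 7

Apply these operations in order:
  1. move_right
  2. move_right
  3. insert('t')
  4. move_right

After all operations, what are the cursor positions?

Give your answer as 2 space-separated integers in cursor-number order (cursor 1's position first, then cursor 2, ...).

After op 1 (move_right): buffer="gemsrkz" (len 7), cursors c1@2 c2@7, authorship .......
After op 2 (move_right): buffer="gemsrkz" (len 7), cursors c1@3 c2@7, authorship .......
After op 3 (insert('t')): buffer="gemtsrkzt" (len 9), cursors c1@4 c2@9, authorship ...1....2
After op 4 (move_right): buffer="gemtsrkzt" (len 9), cursors c1@5 c2@9, authorship ...1....2

Answer: 5 9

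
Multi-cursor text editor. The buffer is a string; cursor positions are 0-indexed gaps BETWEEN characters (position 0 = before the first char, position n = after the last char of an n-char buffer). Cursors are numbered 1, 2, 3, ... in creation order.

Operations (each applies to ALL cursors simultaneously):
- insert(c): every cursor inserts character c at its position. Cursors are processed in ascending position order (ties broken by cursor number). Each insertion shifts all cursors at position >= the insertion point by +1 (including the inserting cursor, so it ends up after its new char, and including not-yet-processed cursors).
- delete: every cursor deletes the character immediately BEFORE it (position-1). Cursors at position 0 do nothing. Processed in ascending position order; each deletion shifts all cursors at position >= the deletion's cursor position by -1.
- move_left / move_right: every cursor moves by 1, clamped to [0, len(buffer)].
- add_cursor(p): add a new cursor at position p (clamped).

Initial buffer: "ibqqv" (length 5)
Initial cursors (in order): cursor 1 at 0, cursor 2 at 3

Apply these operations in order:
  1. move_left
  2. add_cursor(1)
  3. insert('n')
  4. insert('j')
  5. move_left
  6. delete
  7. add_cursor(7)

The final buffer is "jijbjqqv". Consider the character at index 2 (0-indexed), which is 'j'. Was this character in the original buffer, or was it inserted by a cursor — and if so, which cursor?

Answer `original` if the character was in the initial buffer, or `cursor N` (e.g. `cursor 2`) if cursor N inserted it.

Answer: cursor 3

Derivation:
After op 1 (move_left): buffer="ibqqv" (len 5), cursors c1@0 c2@2, authorship .....
After op 2 (add_cursor(1)): buffer="ibqqv" (len 5), cursors c1@0 c3@1 c2@2, authorship .....
After op 3 (insert('n')): buffer="ninbnqqv" (len 8), cursors c1@1 c3@3 c2@5, authorship 1.3.2...
After op 4 (insert('j')): buffer="njinjbnjqqv" (len 11), cursors c1@2 c3@5 c2@8, authorship 11.33.22...
After op 5 (move_left): buffer="njinjbnjqqv" (len 11), cursors c1@1 c3@4 c2@7, authorship 11.33.22...
After op 6 (delete): buffer="jijbjqqv" (len 8), cursors c1@0 c3@2 c2@4, authorship 1.3.2...
After op 7 (add_cursor(7)): buffer="jijbjqqv" (len 8), cursors c1@0 c3@2 c2@4 c4@7, authorship 1.3.2...
Authorship (.=original, N=cursor N): 1 . 3 . 2 . . .
Index 2: author = 3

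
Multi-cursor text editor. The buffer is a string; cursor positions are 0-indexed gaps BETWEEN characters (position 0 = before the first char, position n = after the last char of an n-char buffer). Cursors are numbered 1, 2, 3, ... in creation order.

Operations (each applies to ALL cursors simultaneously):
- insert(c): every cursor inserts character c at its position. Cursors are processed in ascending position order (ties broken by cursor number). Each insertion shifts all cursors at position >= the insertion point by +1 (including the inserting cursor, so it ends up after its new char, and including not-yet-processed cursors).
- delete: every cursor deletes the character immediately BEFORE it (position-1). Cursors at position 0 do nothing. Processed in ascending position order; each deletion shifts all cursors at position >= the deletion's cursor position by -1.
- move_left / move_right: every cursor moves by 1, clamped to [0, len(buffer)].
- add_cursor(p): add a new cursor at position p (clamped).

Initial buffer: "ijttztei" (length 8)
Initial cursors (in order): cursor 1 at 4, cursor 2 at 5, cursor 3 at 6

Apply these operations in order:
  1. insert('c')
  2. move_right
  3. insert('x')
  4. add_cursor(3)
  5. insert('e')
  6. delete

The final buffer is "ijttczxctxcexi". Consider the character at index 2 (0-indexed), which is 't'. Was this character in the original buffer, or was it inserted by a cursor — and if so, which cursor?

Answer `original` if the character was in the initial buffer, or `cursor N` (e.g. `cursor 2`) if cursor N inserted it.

After op 1 (insert('c')): buffer="ijttczctcei" (len 11), cursors c1@5 c2@7 c3@9, authorship ....1.2.3..
After op 2 (move_right): buffer="ijttczctcei" (len 11), cursors c1@6 c2@8 c3@10, authorship ....1.2.3..
After op 3 (insert('x')): buffer="ijttczxctxcexi" (len 14), cursors c1@7 c2@10 c3@13, authorship ....1.12.23.3.
After op 4 (add_cursor(3)): buffer="ijttczxctxcexi" (len 14), cursors c4@3 c1@7 c2@10 c3@13, authorship ....1.12.23.3.
After op 5 (insert('e')): buffer="ijtetczxectxecexei" (len 18), cursors c4@4 c1@9 c2@13 c3@17, authorship ...4.1.112.223.33.
After op 6 (delete): buffer="ijttczxctxcexi" (len 14), cursors c4@3 c1@7 c2@10 c3@13, authorship ....1.12.23.3.
Authorship (.=original, N=cursor N): . . . . 1 . 1 2 . 2 3 . 3 .
Index 2: author = original

Answer: original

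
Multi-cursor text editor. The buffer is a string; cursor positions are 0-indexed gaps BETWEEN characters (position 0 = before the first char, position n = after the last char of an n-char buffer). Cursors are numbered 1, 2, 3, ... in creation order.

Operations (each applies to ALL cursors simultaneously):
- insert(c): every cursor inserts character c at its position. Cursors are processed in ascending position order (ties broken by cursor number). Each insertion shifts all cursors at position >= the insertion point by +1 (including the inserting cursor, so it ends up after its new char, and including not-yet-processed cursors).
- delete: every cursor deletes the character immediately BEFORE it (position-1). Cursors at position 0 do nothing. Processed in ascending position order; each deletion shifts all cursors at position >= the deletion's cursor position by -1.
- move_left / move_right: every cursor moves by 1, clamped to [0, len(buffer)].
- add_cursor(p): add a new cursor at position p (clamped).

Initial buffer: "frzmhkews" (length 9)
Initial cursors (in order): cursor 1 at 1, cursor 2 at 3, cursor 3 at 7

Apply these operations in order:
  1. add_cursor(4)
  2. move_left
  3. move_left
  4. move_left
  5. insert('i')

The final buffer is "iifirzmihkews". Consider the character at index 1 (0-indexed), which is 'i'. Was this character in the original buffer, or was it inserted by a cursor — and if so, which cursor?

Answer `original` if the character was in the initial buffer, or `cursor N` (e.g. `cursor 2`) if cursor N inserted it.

After op 1 (add_cursor(4)): buffer="frzmhkews" (len 9), cursors c1@1 c2@3 c4@4 c3@7, authorship .........
After op 2 (move_left): buffer="frzmhkews" (len 9), cursors c1@0 c2@2 c4@3 c3@6, authorship .........
After op 3 (move_left): buffer="frzmhkews" (len 9), cursors c1@0 c2@1 c4@2 c3@5, authorship .........
After op 4 (move_left): buffer="frzmhkews" (len 9), cursors c1@0 c2@0 c4@1 c3@4, authorship .........
After op 5 (insert('i')): buffer="iifirzmihkews" (len 13), cursors c1@2 c2@2 c4@4 c3@8, authorship 12.4...3.....
Authorship (.=original, N=cursor N): 1 2 . 4 . . . 3 . . . . .
Index 1: author = 2

Answer: cursor 2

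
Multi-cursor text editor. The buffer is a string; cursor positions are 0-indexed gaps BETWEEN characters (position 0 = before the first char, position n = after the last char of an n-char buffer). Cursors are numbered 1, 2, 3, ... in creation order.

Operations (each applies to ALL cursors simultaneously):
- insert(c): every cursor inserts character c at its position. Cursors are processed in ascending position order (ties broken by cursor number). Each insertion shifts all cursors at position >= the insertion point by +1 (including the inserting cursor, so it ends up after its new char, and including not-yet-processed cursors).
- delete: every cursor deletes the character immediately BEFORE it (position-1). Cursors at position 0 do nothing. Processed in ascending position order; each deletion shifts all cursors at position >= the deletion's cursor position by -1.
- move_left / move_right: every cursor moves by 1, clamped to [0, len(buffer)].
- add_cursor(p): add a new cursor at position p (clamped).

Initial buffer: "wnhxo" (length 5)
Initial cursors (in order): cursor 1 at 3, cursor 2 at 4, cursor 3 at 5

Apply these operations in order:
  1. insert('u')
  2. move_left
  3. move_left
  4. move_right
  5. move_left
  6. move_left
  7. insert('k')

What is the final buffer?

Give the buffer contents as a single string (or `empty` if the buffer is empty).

After op 1 (insert('u')): buffer="wnhuxuou" (len 8), cursors c1@4 c2@6 c3@8, authorship ...1.2.3
After op 2 (move_left): buffer="wnhuxuou" (len 8), cursors c1@3 c2@5 c3@7, authorship ...1.2.3
After op 3 (move_left): buffer="wnhuxuou" (len 8), cursors c1@2 c2@4 c3@6, authorship ...1.2.3
After op 4 (move_right): buffer="wnhuxuou" (len 8), cursors c1@3 c2@5 c3@7, authorship ...1.2.3
After op 5 (move_left): buffer="wnhuxuou" (len 8), cursors c1@2 c2@4 c3@6, authorship ...1.2.3
After op 6 (move_left): buffer="wnhuxuou" (len 8), cursors c1@1 c2@3 c3@5, authorship ...1.2.3
After op 7 (insert('k')): buffer="wknhkuxkuou" (len 11), cursors c1@2 c2@5 c3@8, authorship .1..21.32.3

Answer: wknhkuxkuou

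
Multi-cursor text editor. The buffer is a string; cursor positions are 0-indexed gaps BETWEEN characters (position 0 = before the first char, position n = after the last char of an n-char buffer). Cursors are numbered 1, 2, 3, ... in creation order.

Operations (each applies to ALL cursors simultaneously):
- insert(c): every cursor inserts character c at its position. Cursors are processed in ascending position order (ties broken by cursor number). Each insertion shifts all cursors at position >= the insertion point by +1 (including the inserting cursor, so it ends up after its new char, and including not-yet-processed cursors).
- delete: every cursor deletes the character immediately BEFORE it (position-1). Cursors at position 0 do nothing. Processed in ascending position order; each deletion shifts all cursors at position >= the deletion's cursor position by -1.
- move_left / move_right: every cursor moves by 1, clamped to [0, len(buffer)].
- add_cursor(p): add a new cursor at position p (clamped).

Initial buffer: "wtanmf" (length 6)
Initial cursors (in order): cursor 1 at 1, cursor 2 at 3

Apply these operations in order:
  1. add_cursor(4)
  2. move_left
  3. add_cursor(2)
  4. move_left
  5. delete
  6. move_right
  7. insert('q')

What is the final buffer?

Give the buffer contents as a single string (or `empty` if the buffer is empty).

Answer: aqqqqnmf

Derivation:
After op 1 (add_cursor(4)): buffer="wtanmf" (len 6), cursors c1@1 c2@3 c3@4, authorship ......
After op 2 (move_left): buffer="wtanmf" (len 6), cursors c1@0 c2@2 c3@3, authorship ......
After op 3 (add_cursor(2)): buffer="wtanmf" (len 6), cursors c1@0 c2@2 c4@2 c3@3, authorship ......
After op 4 (move_left): buffer="wtanmf" (len 6), cursors c1@0 c2@1 c4@1 c3@2, authorship ......
After op 5 (delete): buffer="anmf" (len 4), cursors c1@0 c2@0 c3@0 c4@0, authorship ....
After op 6 (move_right): buffer="anmf" (len 4), cursors c1@1 c2@1 c3@1 c4@1, authorship ....
After op 7 (insert('q')): buffer="aqqqqnmf" (len 8), cursors c1@5 c2@5 c3@5 c4@5, authorship .1234...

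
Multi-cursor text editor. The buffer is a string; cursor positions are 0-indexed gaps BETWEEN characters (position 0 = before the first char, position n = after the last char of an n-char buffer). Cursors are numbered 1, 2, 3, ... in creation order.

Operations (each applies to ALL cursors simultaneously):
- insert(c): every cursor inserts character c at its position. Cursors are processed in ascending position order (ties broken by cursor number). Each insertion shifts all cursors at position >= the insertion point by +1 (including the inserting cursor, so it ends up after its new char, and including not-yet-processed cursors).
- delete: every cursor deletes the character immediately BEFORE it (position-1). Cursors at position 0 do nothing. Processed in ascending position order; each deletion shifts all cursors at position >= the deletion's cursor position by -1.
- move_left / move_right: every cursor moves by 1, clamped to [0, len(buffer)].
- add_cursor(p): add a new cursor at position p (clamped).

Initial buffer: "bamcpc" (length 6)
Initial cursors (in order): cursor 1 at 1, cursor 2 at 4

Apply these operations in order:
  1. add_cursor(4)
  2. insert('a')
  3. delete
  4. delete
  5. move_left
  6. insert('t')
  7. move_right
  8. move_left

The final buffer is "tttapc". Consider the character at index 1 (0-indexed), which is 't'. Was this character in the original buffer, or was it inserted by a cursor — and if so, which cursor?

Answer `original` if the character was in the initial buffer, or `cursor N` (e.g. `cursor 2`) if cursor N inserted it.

Answer: cursor 2

Derivation:
After op 1 (add_cursor(4)): buffer="bamcpc" (len 6), cursors c1@1 c2@4 c3@4, authorship ......
After op 2 (insert('a')): buffer="baamcaapc" (len 9), cursors c1@2 c2@7 c3@7, authorship .1...23..
After op 3 (delete): buffer="bamcpc" (len 6), cursors c1@1 c2@4 c3@4, authorship ......
After op 4 (delete): buffer="apc" (len 3), cursors c1@0 c2@1 c3@1, authorship ...
After op 5 (move_left): buffer="apc" (len 3), cursors c1@0 c2@0 c3@0, authorship ...
After op 6 (insert('t')): buffer="tttapc" (len 6), cursors c1@3 c2@3 c3@3, authorship 123...
After op 7 (move_right): buffer="tttapc" (len 6), cursors c1@4 c2@4 c3@4, authorship 123...
After op 8 (move_left): buffer="tttapc" (len 6), cursors c1@3 c2@3 c3@3, authorship 123...
Authorship (.=original, N=cursor N): 1 2 3 . . .
Index 1: author = 2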